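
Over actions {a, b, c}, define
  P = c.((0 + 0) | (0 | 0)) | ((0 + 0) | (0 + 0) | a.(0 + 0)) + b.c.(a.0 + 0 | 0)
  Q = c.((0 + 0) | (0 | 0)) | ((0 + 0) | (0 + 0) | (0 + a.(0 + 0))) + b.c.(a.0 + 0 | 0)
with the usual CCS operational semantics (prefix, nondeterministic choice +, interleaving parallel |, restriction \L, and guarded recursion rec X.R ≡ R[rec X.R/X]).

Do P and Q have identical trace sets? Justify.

P's transition system — 7 states:
  s0 = c.((0 + 0) | (0 | 0)) | ((0 + 0) | (0 + 0) | a.(0 + 0)) + b.c.(a.0 + 0 | 0) ⊢ ··a··> s1, ··b··> s2, ··c··> s3
  s1 = c.((0 + 0) | (0 | 0)) | ((0 + 0) | (0 + 0) | (0 + 0)) ⊢ ··c··> s4
  s2 = c.(a.0 + 0 | 0) ⊢ ··c··> s5
  s3 = (0 + 0) | (0 | 0) | ((0 + 0) | (0 + 0) | a.(0 + 0)) ⊢ ··a··> s4
  s4 = (0 + 0) | (0 | 0) | ((0 + 0) | (0 + 0) | (0 + 0)) ⊢ ·
  s5 = a.0 + 0 | 0 ⊢ ··a··> s6
  s6 = 0 ⊢ ·
Q's transition system — 7 states:
  t0 = c.((0 + 0) | (0 | 0)) | ((0 + 0) | (0 + 0) | (0 + a.(0 + 0))) + b.c.(a.0 + 0 | 0) ⊢ ··a··> t1, ··b··> t2, ··c··> t3
  t1 = c.((0 + 0) | (0 | 0)) | ((0 + 0) | (0 + 0) | (0 + 0)) ⊢ ··c··> t4
  t2 = c.(a.0 + 0 | 0) ⊢ ··c··> t5
  t3 = (0 + 0) | (0 | 0) | ((0 + 0) | (0 + 0) | (0 + a.(0 + 0))) ⊢ ··a··> t4
  t4 = (0 + 0) | (0 | 0) | ((0 + 0) | (0 + 0) | (0 + 0)) ⊢ ·
  t5 = a.0 + 0 | 0 ⊢ ··a··> t6
  t6 = 0 ⊢ ·
Bisimilarity quotient blocks:
  B0 = {s0, t0}
  B1 = {s2, t2}
  B2 = {s3, s5, t3, t5}
  B3 = {s4, s6, t4, t6}
  B4 = {s1, t1}
s0 ∈ B0, t0 ∈ B0 → same block
Bisimilar ⇒ trace-equivalent.

traces(P) = traces(Q)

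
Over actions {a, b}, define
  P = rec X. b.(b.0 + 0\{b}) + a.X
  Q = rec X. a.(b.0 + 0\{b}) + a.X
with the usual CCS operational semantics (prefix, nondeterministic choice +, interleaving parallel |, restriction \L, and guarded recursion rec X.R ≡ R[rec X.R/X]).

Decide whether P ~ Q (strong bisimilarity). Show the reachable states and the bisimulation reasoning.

not bisimilar

LTS(P): 3 reachable states
  p0 = rec X. b.(b.0 + 0\{b}) + a.X :: -a-> p0, -b-> p1
  p1 = b.0 + 0\{b} :: -b-> p2
  p2 = 0 :: ∅
LTS(Q): 3 reachable states
  q0 = rec X. a.(b.0 + 0\{b}) + a.X :: -a-> q0, -a-> q1
  q1 = b.0 + 0\{b} :: -b-> q2
  q2 = 0 :: ∅
Bisimilarity quotient blocks:
  B0 = {p0}
  B1 = {p1, q1}
  B2 = {p2, q2}
  B3 = {q0}
p0 ∈ B0, q0 ∈ B3 → different blocks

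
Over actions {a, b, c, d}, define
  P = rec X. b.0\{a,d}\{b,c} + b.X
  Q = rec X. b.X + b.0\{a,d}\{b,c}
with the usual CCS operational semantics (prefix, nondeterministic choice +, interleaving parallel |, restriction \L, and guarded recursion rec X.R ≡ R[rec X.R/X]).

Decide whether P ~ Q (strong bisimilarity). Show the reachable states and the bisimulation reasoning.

P ~ Q

P's transition system — 2 states:
  s0 = rec X. b.0\{a,d}\{b,c} + b.X has moves =b=> s0, =b=> s1
  s1 = 0\{a,d}\{b,c} has moves deadlocked
Q's transition system — 2 states:
  t0 = rec X. b.X + b.0\{a,d}\{b,c} has moves =b=> t0, =b=> t1
  t1 = 0\{a,d}\{b,c} has moves deadlocked
Coarsest stable partition (strong bisimilarity classes):
  B0 = {s0, t0}
  B1 = {s1, t1}
s0 ∈ B0, t0 ∈ B0 → same block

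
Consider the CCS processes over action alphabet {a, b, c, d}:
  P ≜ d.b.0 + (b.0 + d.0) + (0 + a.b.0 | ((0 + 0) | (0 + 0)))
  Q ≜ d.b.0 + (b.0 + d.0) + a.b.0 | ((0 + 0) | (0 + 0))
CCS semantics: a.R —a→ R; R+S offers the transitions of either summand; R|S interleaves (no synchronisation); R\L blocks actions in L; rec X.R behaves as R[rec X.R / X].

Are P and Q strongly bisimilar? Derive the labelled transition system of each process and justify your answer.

P's transition system — 5 states:
  s0 = d.b.0 + (b.0 + d.0) + (0 + a.b.0 | ((0 + 0) | (0 + 0))) :: --a--▸ s1, --b--▸ s2, --d--▸ s2, --d--▸ s3
  s1 = b.0 | ((0 + 0) | (0 + 0)) :: --b--▸ s4
  s2 = 0 :: stopped
  s3 = b.0 :: --b--▸ s2
  s4 = 0 | ((0 + 0) | (0 + 0)) :: stopped
Q's transition system — 5 states:
  t0 = d.b.0 + (b.0 + d.0) + a.b.0 | ((0 + 0) | (0 + 0)) :: --a--▸ t1, --b--▸ t2, --d--▸ t2, --d--▸ t3
  t1 = b.0 | ((0 + 0) | (0 + 0)) :: --b--▸ t4
  t2 = 0 :: stopped
  t3 = b.0 :: --b--▸ t2
  t4 = 0 | ((0 + 0) | (0 + 0)) :: stopped
Bisimilarity quotient blocks:
  B0 = {s0, t0}
  B1 = {s1, s3, t1, t3}
  B2 = {s2, s4, t2, t4}
s0 ∈ B0, t0 ∈ B0 → same block

YES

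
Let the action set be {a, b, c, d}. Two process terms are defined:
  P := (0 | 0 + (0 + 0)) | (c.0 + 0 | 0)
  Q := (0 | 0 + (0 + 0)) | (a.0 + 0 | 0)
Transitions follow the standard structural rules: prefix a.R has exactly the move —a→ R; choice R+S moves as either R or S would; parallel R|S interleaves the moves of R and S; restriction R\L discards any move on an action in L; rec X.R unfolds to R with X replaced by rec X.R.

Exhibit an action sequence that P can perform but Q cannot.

LTS(P): 2 reachable states
  s0 = (0 | 0 + (0 + 0)) | (c.0 + 0 | 0) :: -c-> s1
  s1 = (0 | 0 + (0 + 0)) | 0 :: ∅
LTS(Q): 2 reachable states
  t0 = (0 | 0 + (0 + 0)) | (a.0 + 0 | 0) :: -a-> t1
  t1 = (0 | 0 + (0 + 0)) | 0 :: ∅
Executing c from P (initial set {s0}):
  after c @ step 1: {s1}
  — P admits the full trace.
Executing c from Q (initial set {t0}):
  after c @ step 1: ∅  — Q cannot continue

c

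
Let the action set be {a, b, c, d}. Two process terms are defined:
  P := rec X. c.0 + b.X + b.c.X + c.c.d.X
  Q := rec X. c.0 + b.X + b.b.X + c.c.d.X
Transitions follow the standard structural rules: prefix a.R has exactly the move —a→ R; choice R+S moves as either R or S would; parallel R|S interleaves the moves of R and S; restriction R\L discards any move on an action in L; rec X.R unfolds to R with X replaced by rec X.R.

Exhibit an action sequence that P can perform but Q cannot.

bcb

LTS(P): 5 reachable states
  u0 = rec X. c.0 + b.X + b.c.X + c.c.d.X | ··b··> u0, ··b··> u1, ··c··> u2, ··c··> u3
  u1 = c.(rec X. c.0 + b.X + b.c.X + c.c.d.X) | ··c··> u0
  u2 = 0 | (no moves)
  u3 = c.d.(rec X. c.0 + b.X + b.c.X + c.c.d.X) | ··c··> u4
  u4 = d.(rec X. c.0 + b.X + b.c.X + c.c.d.X) | ··d··> u0
LTS(Q): 5 reachable states
  v0 = rec X. c.0 + b.X + b.b.X + c.c.d.X | ··b··> v0, ··b··> v1, ··c··> v2, ··c··> v3
  v1 = b.(rec X. c.0 + b.X + b.b.X + c.c.d.X) | ··b··> v0
  v2 = 0 | (no moves)
  v3 = c.d.(rec X. c.0 + b.X + b.b.X + c.c.d.X) | ··c··> v4
  v4 = d.(rec X. c.0 + b.X + b.b.X + c.c.d.X) | ··d··> v0
Executing bcb from P (initial set {u0}):
  step 1 (b): {u0, u1}
  step 2 (c): {u0, u2, u3}
  step 3 (b): {u0, u1}
  ✓ P
Executing bcb from Q (initial set {v0}):
  step 1 (b): {v0, v1}
  step 2 (c): {v2, v3}
  step 3 (b): ∅  — Q cannot continue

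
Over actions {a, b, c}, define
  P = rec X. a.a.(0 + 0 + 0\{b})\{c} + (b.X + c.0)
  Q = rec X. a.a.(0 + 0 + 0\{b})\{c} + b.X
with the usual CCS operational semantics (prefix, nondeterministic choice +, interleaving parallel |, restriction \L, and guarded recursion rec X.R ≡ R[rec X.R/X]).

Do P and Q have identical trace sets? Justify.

trace-distinct — witness ⟨c⟩

P's transition system — 4 states:
  u0 = rec X. a.a.(0 + 0 + 0\{b})\{c} + (b.X + c.0) :: =a=> u1, =b=> u0, =c=> u2
  u1 = a.(0 + 0 + 0\{b})\{c} :: =a=> u3
  u2 = 0 :: ·
  u3 = (0 + 0 + 0\{b})\{c} :: ·
Q's transition system — 3 states:
  v0 = rec X. a.a.(0 + 0 + 0\{b})\{c} + b.X :: =a=> v1, =b=> v0
  v1 = a.(0 + 0 + 0\{b})\{c} :: =a=> v2
  v2 = (0 + 0 + 0\{b})\{c} :: ·
Run σ = ⟨c⟩ on P: start {u0}
  [1] c ⇒ {u2}
  — P admits the full trace.
Run σ = ⟨c⟩ on Q: start {v0}
  [1] c ⇒ ∅ (Q stuck)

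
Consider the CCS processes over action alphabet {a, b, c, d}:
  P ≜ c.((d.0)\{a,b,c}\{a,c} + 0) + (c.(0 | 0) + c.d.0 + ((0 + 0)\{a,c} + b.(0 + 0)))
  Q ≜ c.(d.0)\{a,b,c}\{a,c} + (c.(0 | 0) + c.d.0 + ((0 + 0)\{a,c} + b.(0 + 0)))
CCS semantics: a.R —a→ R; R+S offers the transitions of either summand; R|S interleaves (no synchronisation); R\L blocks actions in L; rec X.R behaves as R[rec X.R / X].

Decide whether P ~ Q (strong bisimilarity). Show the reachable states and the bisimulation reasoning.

bisimilar

Reachable graph of P (7 states):
  u0 = c.((d.0)\{a,b,c}\{a,c} + 0) + (c.(0 | 0) + c.d.0 + ((0 + 0)\{a,c} + b.(0 + 0))) :: ··b··> u1, ··c··> u2, ··c··> u3, ··c··> u4
  u1 = 0 + 0 :: stopped
  u2 = (d.0)\{a,b,c}\{a,c} + 0 :: ··d··> u5
  u3 = 0 | 0 :: stopped
  u4 = d.0 :: ··d··> u6
  u5 = 0\{a,b,c}\{a,c} :: stopped
  u6 = 0 :: stopped
Reachable graph of Q (7 states):
  v0 = c.(d.0)\{a,b,c}\{a,c} + (c.(0 | 0) + c.d.0 + ((0 + 0)\{a,c} + b.(0 + 0))) :: ··b··> v1, ··c··> v2, ··c··> v3, ··c··> v4
  v1 = 0 + 0 :: stopped
  v2 = (d.0)\{a,b,c}\{a,c} :: ··d··> v5
  v3 = 0 | 0 :: stopped
  v4 = d.0 :: ··d··> v6
  v5 = 0\{a,b,c}\{a,c} :: stopped
  v6 = 0 :: stopped
Coarsest stable partition (strong bisimilarity classes):
  B0 = {u0, v0}
  B1 = {u2, u4, v2, v4}
  B2 = {u1, u3, u5, u6, v1, v3, v5, v6}
u0 ∈ B0, v0 ∈ B0 → same block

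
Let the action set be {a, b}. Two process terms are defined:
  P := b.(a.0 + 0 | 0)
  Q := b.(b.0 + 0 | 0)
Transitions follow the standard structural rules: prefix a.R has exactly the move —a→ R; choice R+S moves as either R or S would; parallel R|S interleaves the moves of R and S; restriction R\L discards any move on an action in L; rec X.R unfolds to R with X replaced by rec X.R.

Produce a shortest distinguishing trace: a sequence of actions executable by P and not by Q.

LTS(P): 3 reachable states
  p0 = b.(a.0 + 0 | 0) has moves —b→ p1
  p1 = a.0 + 0 | 0 has moves —a→ p2
  p2 = 0 has moves (no moves)
LTS(Q): 3 reachable states
  q0 = b.(b.0 + 0 | 0) has moves —b→ q1
  q1 = b.0 + 0 | 0 has moves —b→ q2
  q2 = 0 has moves (no moves)
Trace ⟨ba⟩ through P, begin at {p0}:
  [1] b ⇒ {p1}
  [2] a ⇒ {p2}
  P completes σ.
Trace ⟨ba⟩ through Q, begin at {q0}:
  [1] b ⇒ {q1}
  [2] a ⇒ no successor for Q

ba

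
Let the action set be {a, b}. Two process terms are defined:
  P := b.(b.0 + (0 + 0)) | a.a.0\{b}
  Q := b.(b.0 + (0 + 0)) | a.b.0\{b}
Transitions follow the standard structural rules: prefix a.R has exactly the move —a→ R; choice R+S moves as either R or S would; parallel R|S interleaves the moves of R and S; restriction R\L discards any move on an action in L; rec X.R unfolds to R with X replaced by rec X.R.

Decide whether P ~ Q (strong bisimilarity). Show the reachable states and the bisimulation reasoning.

P ≁ Q

Reachable graph of P (9 states):
  m0 = b.(b.0 + (0 + 0)) | a.a.0\{b} :: —a→ m1, —b→ m2
  m1 = b.(b.0 + (0 + 0)) | a.0\{b} :: —a→ m3, —b→ m4
  m2 = (b.0 + (0 + 0)) | a.a.0\{b} :: —a→ m4, —b→ m5
  m3 = b.(b.0 + (0 + 0)) | 0\{b} :: —b→ m6
  m4 = (b.0 + (0 + 0)) | a.0\{b} :: —a→ m6, —b→ m7
  m5 = 0 | a.a.0\{b} :: —a→ m7
  m6 = (b.0 + (0 + 0)) | 0\{b} :: —b→ m8
  m7 = 0 | a.0\{b} :: —a→ m8
  m8 = 0 | 0\{b} :: stopped
Reachable graph of Q (9 states):
  n0 = b.(b.0 + (0 + 0)) | a.b.0\{b} :: —a→ n1, —b→ n2
  n1 = b.(b.0 + (0 + 0)) | b.0\{b} :: —b→ n3, —b→ n4
  n2 = (b.0 + (0 + 0)) | a.b.0\{b} :: —a→ n3, —b→ n5
  n3 = (b.0 + (0 + 0)) | b.0\{b} :: —b→ n6, —b→ n7
  n4 = b.(b.0 + (0 + 0)) | 0\{b} :: —b→ n6
  n5 = 0 | a.b.0\{b} :: —a→ n7
  n6 = (b.0 + (0 + 0)) | 0\{b} :: —b→ n8
  n7 = 0 | b.0\{b} :: —b→ n8
  n8 = 0 | 0\{b} :: stopped
Coarsest stable partition (strong bisimilarity classes):
  B0 = {m0}
  B1 = {m2}
  B2 = {m5}
  B3 = {m7}
  B4 = {m8, n8}
  B5 = {m4}
  B6 = {m6, n6, n7}
  B7 = {m1}
  B8 = {m3, n3, n4}
  B9 = {n0}
  B10 = {n1}
  B11 = {n2}
  B12 = {n5}
m0 ∈ B0, n0 ∈ B9 → different blocks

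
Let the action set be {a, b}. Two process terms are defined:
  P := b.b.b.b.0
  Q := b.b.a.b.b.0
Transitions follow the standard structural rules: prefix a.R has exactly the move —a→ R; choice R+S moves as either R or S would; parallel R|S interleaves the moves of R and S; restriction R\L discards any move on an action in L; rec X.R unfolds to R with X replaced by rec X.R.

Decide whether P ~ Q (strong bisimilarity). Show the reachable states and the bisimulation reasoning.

P ≁ Q

Reachable graph of P (5 states):
  m0 = b.b.b.b.0 ⊢ --b--▸ m1
  m1 = b.b.b.0 ⊢ --b--▸ m2
  m2 = b.b.0 ⊢ --b--▸ m3
  m3 = b.0 ⊢ --b--▸ m4
  m4 = 0 ⊢ ∅
Reachable graph of Q (6 states):
  n0 = b.b.a.b.b.0 ⊢ --b--▸ n1
  n1 = b.a.b.b.0 ⊢ --b--▸ n2
  n2 = a.b.b.0 ⊢ --a--▸ n3
  n3 = b.b.0 ⊢ --b--▸ n4
  n4 = b.0 ⊢ --b--▸ n5
  n5 = 0 ⊢ ∅
Coarsest stable partition (strong bisimilarity classes):
  B0 = {m0}
  B1 = {m1}
  B2 = {m2, n3}
  B3 = {m3, n4}
  B4 = {m4, n5}
  B5 = {n0}
  B6 = {n1}
  B7 = {n2}
m0 ∈ B0, n0 ∈ B5 → different blocks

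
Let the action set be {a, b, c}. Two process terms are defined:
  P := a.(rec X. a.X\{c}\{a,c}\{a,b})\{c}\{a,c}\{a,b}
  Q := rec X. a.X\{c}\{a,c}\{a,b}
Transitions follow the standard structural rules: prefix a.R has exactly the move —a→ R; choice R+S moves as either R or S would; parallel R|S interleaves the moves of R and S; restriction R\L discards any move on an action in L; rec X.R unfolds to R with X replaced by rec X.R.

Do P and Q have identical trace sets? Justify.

traces(P) = traces(Q)

LTS(P): 2 reachable states
  m0 = a.(rec X. a.X\{c}\{a,c}\{a,b})\{c}\{a,c}\{a,b} ⊢ -a-> m1
  m1 = (rec X. a.X\{c}\{a,c}\{a,b})\{c}\{a,c}\{a,b} ⊢ stopped
LTS(Q): 2 reachable states
  n0 = rec X. a.X\{c}\{a,c}\{a,b} ⊢ -a-> n1
  n1 = (rec X. a.X\{c}\{a,c}\{a,b})\{c}\{a,c}\{a,b} ⊢ stopped
Bisimilarity quotient blocks:
  B0 = {m0, n0}
  B1 = {m1, n1}
m0 ∈ B0, n0 ∈ B0 → same block
Bisimilar ⇒ trace-equivalent.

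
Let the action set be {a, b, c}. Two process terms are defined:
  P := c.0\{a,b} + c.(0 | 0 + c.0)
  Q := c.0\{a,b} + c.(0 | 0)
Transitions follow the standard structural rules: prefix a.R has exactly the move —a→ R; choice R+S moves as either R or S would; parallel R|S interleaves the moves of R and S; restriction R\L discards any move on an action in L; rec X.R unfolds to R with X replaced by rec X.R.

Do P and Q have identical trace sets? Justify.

trace-distinct — witness ⟨cc⟩

LTS(P): 4 reachable states
  p0 = c.0\{a,b} + c.(0 | 0 + c.0) | =c=> p1, =c=> p2
  p1 = 0 | 0 + c.0 | =c=> p3
  p2 = 0\{a,b} | (no moves)
  p3 = 0 | (no moves)
LTS(Q): 3 reachable states
  q0 = c.0\{a,b} + c.(0 | 0) | =c=> q1, =c=> q2
  q1 = 0 | 0 | (no moves)
  q2 = 0\{a,b} | (no moves)
Run σ = ⟨cc⟩ on P: start {p0}
  step 1 (c): {p1, p2}
  step 2 (c): {p3}
  — P admits the full trace.
Run σ = ⟨cc⟩ on Q: start {q0}
  step 1 (c): {q1, q2}
  step 2 (c): no successor for Q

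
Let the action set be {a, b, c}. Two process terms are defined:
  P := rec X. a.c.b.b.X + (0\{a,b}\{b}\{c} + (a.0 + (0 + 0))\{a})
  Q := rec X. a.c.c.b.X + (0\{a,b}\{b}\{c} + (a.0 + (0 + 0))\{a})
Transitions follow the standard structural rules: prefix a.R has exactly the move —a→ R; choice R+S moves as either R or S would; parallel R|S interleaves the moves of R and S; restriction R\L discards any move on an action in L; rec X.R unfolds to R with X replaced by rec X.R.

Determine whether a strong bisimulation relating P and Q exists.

LTS(P): 4 reachable states
  s0 = rec X. a.c.b.b.X + (0\{a,b}\{b}\{c} + (a.0 + (0 + 0))\{a}) has moves —a→ s1
  s1 = c.b.b.(rec X. a.c.b.b.X + (0\{a,b}\{b}\{c} + (a.0 + (0 + 0))\{a})) has moves —c→ s2
  s2 = b.b.(rec X. a.c.b.b.X + (0\{a,b}\{b}\{c} + (a.0 + (0 + 0))\{a})) has moves —b→ s3
  s3 = b.(rec X. a.c.b.b.X + (0\{a,b}\{b}\{c} + (a.0 + (0 + 0))\{a})) has moves —b→ s0
LTS(Q): 4 reachable states
  t0 = rec X. a.c.c.b.X + (0\{a,b}\{b}\{c} + (a.0 + (0 + 0))\{a}) has moves —a→ t1
  t1 = c.c.b.(rec X. a.c.c.b.X + (0\{a,b}\{b}\{c} + (a.0 + (0 + 0))\{a})) has moves —c→ t2
  t2 = c.b.(rec X. a.c.c.b.X + (0\{a,b}\{b}\{c} + (a.0 + (0 + 0))\{a})) has moves —c→ t3
  t3 = b.(rec X. a.c.c.b.X + (0\{a,b}\{b}\{c} + (a.0 + (0 + 0))\{a})) has moves —b→ t0
Coarsest stable partition (strong bisimilarity classes):
  B0 = {s0}
  B1 = {s1}
  B2 = {s2}
  B3 = {s3}
  B4 = {t0}
  B5 = {t1}
  B6 = {t2}
  B7 = {t3}
s0 ∈ B0, t0 ∈ B4 → different blocks

NO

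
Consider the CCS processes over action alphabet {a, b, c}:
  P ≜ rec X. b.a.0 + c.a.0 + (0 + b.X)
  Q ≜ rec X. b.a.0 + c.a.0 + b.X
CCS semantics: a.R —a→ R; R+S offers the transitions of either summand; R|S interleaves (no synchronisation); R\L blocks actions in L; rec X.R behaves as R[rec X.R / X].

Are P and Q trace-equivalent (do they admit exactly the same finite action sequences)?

LTS(P): 3 reachable states
  p0 = rec X. b.a.0 + c.a.0 + (0 + b.X) → ··b··> p0, ··b··> p1, ··c··> p1
  p1 = a.0 → ··a··> p2
  p2 = 0 → stopped
LTS(Q): 3 reachable states
  q0 = rec X. b.a.0 + c.a.0 + b.X → ··b··> q0, ··b··> q1, ··c··> q1
  q1 = a.0 → ··a··> q2
  q2 = 0 → stopped
Coarsest stable partition (strong bisimilarity classes):
  B0 = {p0, q0}
  B1 = {p1, q1}
  B2 = {p2, q2}
p0 ∈ B0, q0 ∈ B0 → same block
Bisimilar ⇒ trace-equivalent.

trace-equivalent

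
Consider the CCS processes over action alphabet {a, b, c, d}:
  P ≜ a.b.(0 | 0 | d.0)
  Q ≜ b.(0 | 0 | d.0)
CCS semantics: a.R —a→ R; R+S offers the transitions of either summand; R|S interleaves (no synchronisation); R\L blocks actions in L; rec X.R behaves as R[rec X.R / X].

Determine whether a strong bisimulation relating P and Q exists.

not bisimilar

Reachable graph of P (4 states):
  u0 = a.b.(0 | 0 | d.0) → =a=> u1
  u1 = b.(0 | 0 | d.0) → =b=> u2
  u2 = 0 | 0 | d.0 → =d=> u3
  u3 = 0 | 0 | 0 → (no moves)
Reachable graph of Q (3 states):
  v0 = b.(0 | 0 | d.0) → =b=> v1
  v1 = 0 | 0 | d.0 → =d=> v2
  v2 = 0 | 0 | 0 → (no moves)
Bisimilarity quotient blocks:
  B0 = {u0}
  B1 = {u1, v0}
  B2 = {u2, v1}
  B3 = {u3, v2}
u0 ∈ B0, v0 ∈ B1 → different blocks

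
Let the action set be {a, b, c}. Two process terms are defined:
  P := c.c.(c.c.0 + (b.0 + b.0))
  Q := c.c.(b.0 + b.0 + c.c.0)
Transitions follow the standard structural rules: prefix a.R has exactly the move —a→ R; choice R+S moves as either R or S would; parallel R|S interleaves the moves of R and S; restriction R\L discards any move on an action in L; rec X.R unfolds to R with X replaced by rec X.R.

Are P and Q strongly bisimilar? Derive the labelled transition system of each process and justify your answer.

bisimilar

P's transition system — 5 states:
  s0 = c.c.(c.c.0 + (b.0 + b.0)) | --c--▸ s1
  s1 = c.(c.c.0 + (b.0 + b.0)) | --c--▸ s2
  s2 = c.c.0 + (b.0 + b.0) | --b--▸ s3, --c--▸ s4
  s3 = 0 | ∅
  s4 = c.0 | --c--▸ s3
Q's transition system — 5 states:
  t0 = c.c.(b.0 + b.0 + c.c.0) | --c--▸ t1
  t1 = c.(b.0 + b.0 + c.c.0) | --c--▸ t2
  t2 = b.0 + b.0 + c.c.0 | --b--▸ t3, --c--▸ t4
  t3 = 0 | ∅
  t4 = c.0 | --c--▸ t3
Bisimilarity quotient blocks:
  B0 = {s0, t0}
  B1 = {s1, t1}
  B2 = {s2, t2}
  B3 = {s4, t4}
  B4 = {s3, t3}
s0 ∈ B0, t0 ∈ B0 → same block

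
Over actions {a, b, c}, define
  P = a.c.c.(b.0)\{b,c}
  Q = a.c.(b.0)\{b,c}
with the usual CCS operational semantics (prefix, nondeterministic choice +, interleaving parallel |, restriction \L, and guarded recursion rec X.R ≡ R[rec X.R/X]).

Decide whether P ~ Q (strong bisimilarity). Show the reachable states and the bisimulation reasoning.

P's transition system — 4 states:
  m0 = a.c.c.(b.0)\{b,c} → -a-> m1
  m1 = c.c.(b.0)\{b,c} → -c-> m2
  m2 = c.(b.0)\{b,c} → -c-> m3
  m3 = (b.0)\{b,c} → stopped
Q's transition system — 3 states:
  n0 = a.c.(b.0)\{b,c} → -a-> n1
  n1 = c.(b.0)\{b,c} → -c-> n2
  n2 = (b.0)\{b,c} → stopped
Bisimilarity quotient blocks:
  B0 = {m0}
  B1 = {m1}
  B2 = {m2, n1}
  B3 = {m3, n2}
  B4 = {n0}
m0 ∈ B0, n0 ∈ B4 → different blocks

not bisimilar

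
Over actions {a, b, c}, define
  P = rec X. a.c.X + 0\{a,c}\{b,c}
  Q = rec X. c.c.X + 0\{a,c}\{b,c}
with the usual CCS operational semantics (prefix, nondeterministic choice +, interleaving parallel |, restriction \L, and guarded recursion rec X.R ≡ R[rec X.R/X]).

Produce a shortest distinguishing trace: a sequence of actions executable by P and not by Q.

P's transition system — 2 states:
  p0 = rec X. a.c.X + 0\{a,c}\{b,c} → -a-> p1
  p1 = c.(rec X. a.c.X + 0\{a,c}\{b,c}) → -c-> p0
Q's transition system — 2 states:
  q0 = rec X. c.c.X + 0\{a,c}\{b,c} → -c-> q1
  q1 = c.(rec X. c.c.X + 0\{a,c}\{b,c}) → -c-> q0
Run σ = ⟨a⟩ on P: start {p0}
  step 1 (a): {p1}
  — P admits the full trace.
Run σ = ⟨a⟩ on Q: start {q0}
  step 1 (a): no successor for Q

a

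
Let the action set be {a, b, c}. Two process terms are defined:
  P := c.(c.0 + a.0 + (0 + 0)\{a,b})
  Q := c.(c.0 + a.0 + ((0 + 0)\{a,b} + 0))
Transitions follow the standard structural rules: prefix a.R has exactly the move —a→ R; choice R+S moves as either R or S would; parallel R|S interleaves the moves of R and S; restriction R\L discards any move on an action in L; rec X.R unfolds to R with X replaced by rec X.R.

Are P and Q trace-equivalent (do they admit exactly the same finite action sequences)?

P's transition system — 3 states:
  u0 = c.(c.0 + a.0 + (0 + 0)\{a,b}) ⊢ --c--▸ u1
  u1 = c.0 + a.0 + (0 + 0)\{a,b} ⊢ --a--▸ u2, --c--▸ u2
  u2 = 0 ⊢ deadlocked
Q's transition system — 3 states:
  v0 = c.(c.0 + a.0 + ((0 + 0)\{a,b} + 0)) ⊢ --c--▸ v1
  v1 = c.0 + a.0 + ((0 + 0)\{a,b} + 0) ⊢ --a--▸ v2, --c--▸ v2
  v2 = 0 ⊢ deadlocked
Coarsest stable partition (strong bisimilarity classes):
  B0 = {u0, v0}
  B1 = {u1, v1}
  B2 = {u2, v2}
u0 ∈ B0, v0 ∈ B0 → same block
Bisimilar ⇒ trace-equivalent.

trace-equivalent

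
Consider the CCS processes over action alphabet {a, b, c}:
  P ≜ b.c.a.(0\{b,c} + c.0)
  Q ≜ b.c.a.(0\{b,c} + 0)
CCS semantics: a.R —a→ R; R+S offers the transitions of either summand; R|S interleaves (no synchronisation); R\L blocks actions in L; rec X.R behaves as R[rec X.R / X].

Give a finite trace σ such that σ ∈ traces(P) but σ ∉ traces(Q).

bcac

Reachable graph of P (5 states):
  p0 = b.c.a.(0\{b,c} + c.0) ⊢ -b-> p1
  p1 = c.a.(0\{b,c} + c.0) ⊢ -c-> p2
  p2 = a.(0\{b,c} + c.0) ⊢ -a-> p3
  p3 = 0\{b,c} + c.0 ⊢ -c-> p4
  p4 = 0 ⊢ ∅
Reachable graph of Q (4 states):
  q0 = b.c.a.(0\{b,c} + 0) ⊢ -b-> q1
  q1 = c.a.(0\{b,c} + 0) ⊢ -c-> q2
  q2 = a.(0\{b,c} + 0) ⊢ -a-> q3
  q3 = 0\{b,c} + 0 ⊢ ∅
Trace ⟨bcac⟩ through P, begin at {p0}:
  after b @ step 1: {p1}
  after c @ step 2: {p2}
  after a @ step 3: {p3}
  after c @ step 4: {p4}
  ✓ P
Trace ⟨bcac⟩ through Q, begin at {q0}:
  after b @ step 1: {q1}
  after c @ step 2: {q2}
  after a @ step 3: {q3}
  after c @ step 4: ∅ (Q stuck)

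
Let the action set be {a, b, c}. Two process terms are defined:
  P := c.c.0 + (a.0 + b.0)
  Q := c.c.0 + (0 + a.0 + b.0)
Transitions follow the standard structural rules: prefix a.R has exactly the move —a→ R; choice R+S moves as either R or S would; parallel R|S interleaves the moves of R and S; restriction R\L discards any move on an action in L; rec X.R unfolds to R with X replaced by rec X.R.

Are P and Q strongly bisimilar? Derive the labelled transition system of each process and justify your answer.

YES

LTS(P): 3 reachable states
  u0 = c.c.0 + (a.0 + b.0) | --a--▸ u1, --b--▸ u1, --c--▸ u2
  u1 = 0 | ·
  u2 = c.0 | --c--▸ u1
LTS(Q): 3 reachable states
  v0 = c.c.0 + (0 + a.0 + b.0) | --a--▸ v1, --b--▸ v1, --c--▸ v2
  v1 = 0 | ·
  v2 = c.0 | --c--▸ v1
Coarsest stable partition (strong bisimilarity classes):
  B0 = {u0, v0}
  B1 = {u1, v1}
  B2 = {u2, v2}
u0 ∈ B0, v0 ∈ B0 → same block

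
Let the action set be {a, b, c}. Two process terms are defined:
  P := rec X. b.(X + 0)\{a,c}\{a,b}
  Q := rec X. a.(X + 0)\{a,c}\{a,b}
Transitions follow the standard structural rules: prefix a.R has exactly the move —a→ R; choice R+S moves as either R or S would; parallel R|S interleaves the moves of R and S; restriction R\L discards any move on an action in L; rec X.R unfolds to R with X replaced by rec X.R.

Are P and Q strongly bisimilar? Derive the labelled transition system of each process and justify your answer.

LTS(P): 2 reachable states
  u0 = rec X. b.(X + 0)\{a,c}\{a,b} | ··b··> u1
  u1 = ((rec X. b.(X + 0)\{a,c}\{a,b}) + 0)\{a,c}\{a,b} | deadlocked
LTS(Q): 2 reachable states
  v0 = rec X. a.(X + 0)\{a,c}\{a,b} | ··a··> v1
  v1 = ((rec X. a.(X + 0)\{a,c}\{a,b}) + 0)\{a,c}\{a,b} | deadlocked
Partition-refinement fixed point:
  B0 = {u0}
  B1 = {u1, v1}
  B2 = {v0}
u0 ∈ B0, v0 ∈ B2 → different blocks

P ≁ Q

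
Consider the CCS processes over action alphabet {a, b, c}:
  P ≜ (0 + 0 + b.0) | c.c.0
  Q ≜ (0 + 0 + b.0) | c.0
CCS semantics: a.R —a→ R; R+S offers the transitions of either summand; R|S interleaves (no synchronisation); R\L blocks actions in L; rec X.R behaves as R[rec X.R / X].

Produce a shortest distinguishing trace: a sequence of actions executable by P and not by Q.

cc

LTS(P): 6 reachable states
  s0 = (0 + 0 + b.0) | c.c.0 ⊢ ··b··> s1, ··c··> s2
  s1 = 0 | c.c.0 ⊢ ··c··> s3
  s2 = (0 + 0 + b.0) | c.0 ⊢ ··b··> s3, ··c··> s4
  s3 = 0 | c.0 ⊢ ··c··> s5
  s4 = (0 + 0 + b.0) | 0 ⊢ ··b··> s5
  s5 = 0 | 0 ⊢ ·
LTS(Q): 4 reachable states
  t0 = (0 + 0 + b.0) | c.0 ⊢ ··b··> t1, ··c··> t2
  t1 = 0 | c.0 ⊢ ··c··> t3
  t2 = (0 + 0 + b.0) | 0 ⊢ ··b··> t3
  t3 = 0 | 0 ⊢ ·
Trace ⟨cc⟩ through P, begin at {s0}:
  after c @ step 1: {s2}
  after c @ step 2: {s4}
  ✓ P
Trace ⟨cc⟩ through Q, begin at {t0}:
  after c @ step 1: {t2}
  after c @ step 2: ∅ (Q stuck)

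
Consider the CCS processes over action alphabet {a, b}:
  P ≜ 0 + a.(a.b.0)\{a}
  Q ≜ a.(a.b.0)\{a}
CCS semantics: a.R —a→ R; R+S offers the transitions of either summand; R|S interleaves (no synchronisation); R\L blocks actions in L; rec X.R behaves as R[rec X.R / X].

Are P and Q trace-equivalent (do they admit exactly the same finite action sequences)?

traces(P) = traces(Q)

P's transition system — 2 states:
  p0 = 0 + a.(a.b.0)\{a} has moves =a=> p1
  p1 = (a.b.0)\{a} has moves deadlocked
Q's transition system — 2 states:
  q0 = a.(a.b.0)\{a} has moves =a=> q1
  q1 = (a.b.0)\{a} has moves deadlocked
Bisimilarity quotient blocks:
  B0 = {p0, q0}
  B1 = {p1, q1}
p0 ∈ B0, q0 ∈ B0 → same block
Bisimilar ⇒ trace-equivalent.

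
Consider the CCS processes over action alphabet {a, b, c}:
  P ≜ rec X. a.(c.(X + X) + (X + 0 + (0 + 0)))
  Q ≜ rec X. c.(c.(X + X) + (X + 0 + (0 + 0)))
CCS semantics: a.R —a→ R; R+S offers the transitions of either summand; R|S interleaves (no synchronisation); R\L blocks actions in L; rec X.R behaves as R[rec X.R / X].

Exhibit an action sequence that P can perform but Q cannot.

P's transition system — 3 states:
  p0 = rec X. a.(c.(X + X) + (X + 0 + (0 + 0))) :: -a-> p1
  p1 = c.((rec X. a.(c.(X + X) + (X + 0 + (0 + 0)))) + (rec X. a.(c.(X + X) + (X + 0 + (0 + 0))))) + ((rec X. a.(c.(X + X) + (X + 0 + (0 + 0)))) + 0 + (0 + 0)) :: -a-> p1, -c-> p2
  p2 = (rec X. a.(c.(X + X) + (X + 0 + (0 + 0)))) + (rec X. a.(c.(X + X) + (X + 0 + (0 + 0)))) :: -a-> p1
Q's transition system — 3 states:
  q0 = rec X. c.(c.(X + X) + (X + 0 + (0 + 0))) :: -c-> q1
  q1 = c.((rec X. c.(c.(X + X) + (X + 0 + (0 + 0)))) + (rec X. c.(c.(X + X) + (X + 0 + (0 + 0))))) + ((rec X. c.(c.(X + X) + (X + 0 + (0 + 0)))) + 0 + (0 + 0)) :: -c-> q1, -c-> q2
  q2 = (rec X. c.(c.(X + X) + (X + 0 + (0 + 0)))) + (rec X. c.(c.(X + X) + (X + 0 + (0 + 0)))) :: -c-> q1
Run σ = ⟨a⟩ on P: start {p0}
  after a @ step 1: {p1}
  P completes σ.
Run σ = ⟨a⟩ on Q: start {q0}
  after a @ step 1: no successor for Q

a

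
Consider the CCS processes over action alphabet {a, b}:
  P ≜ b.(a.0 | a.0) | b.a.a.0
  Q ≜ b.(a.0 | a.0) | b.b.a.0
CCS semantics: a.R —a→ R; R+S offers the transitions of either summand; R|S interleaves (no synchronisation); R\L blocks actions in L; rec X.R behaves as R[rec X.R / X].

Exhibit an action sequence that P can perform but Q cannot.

baaba

Reachable graph of P (20 states):
  p0 = b.(a.0 | a.0) | b.a.a.0 ⊢ --b--▸ p1, --b--▸ p2
  p1 = a.0 | a.0 | b.a.a.0 ⊢ --a--▸ p3, --a--▸ p4, --b--▸ p5
  p2 = b.(a.0 | a.0) | a.a.0 ⊢ --a--▸ p6, --b--▸ p5
  p3 = 0 | a.0 | b.a.a.0 ⊢ --a--▸ p7, --b--▸ p8
  p4 = a.0 | 0 | b.a.a.0 ⊢ --a--▸ p7, --b--▸ p9
  p5 = a.0 | a.0 | a.a.0 ⊢ --a--▸ p10, --a--▸ p8, --a--▸ p9
  p6 = b.(a.0 | a.0) | a.0 ⊢ --a--▸ p11, --b--▸ p10
  p7 = 0 | 0 | b.a.a.0 ⊢ --b--▸ p12
  p8 = 0 | a.0 | a.a.0 ⊢ --a--▸ p12, --a--▸ p13
  p9 = a.0 | 0 | a.a.0 ⊢ --a--▸ p12, --a--▸ p14
  p10 = a.0 | a.0 | a.0 ⊢ --a--▸ p13, --a--▸ p14, --a--▸ p15
  p11 = b.(a.0 | a.0) | 0 ⊢ --b--▸ p15
  p12 = 0 | 0 | a.a.0 ⊢ --a--▸ p16
  p13 = 0 | a.0 | a.0 ⊢ --a--▸ p16, --a--▸ p17
  p14 = a.0 | 0 | a.0 ⊢ --a--▸ p16, --a--▸ p18
  p15 = a.0 | a.0 | 0 ⊢ --a--▸ p17, --a--▸ p18
  p16 = 0 | 0 | a.0 ⊢ --a--▸ p19
  p17 = 0 | a.0 | 0 ⊢ --a--▸ p19
  p18 = a.0 | 0 | 0 ⊢ --a--▸ p19
  p19 = 0 | 0 | 0 ⊢ deadlocked
Reachable graph of Q (20 states):
  q0 = b.(a.0 | a.0) | b.b.a.0 ⊢ --b--▸ q1, --b--▸ q2
  q1 = a.0 | a.0 | b.b.a.0 ⊢ --a--▸ q3, --a--▸ q4, --b--▸ q5
  q2 = b.(a.0 | a.0) | b.a.0 ⊢ --b--▸ q5, --b--▸ q6
  q3 = 0 | a.0 | b.b.a.0 ⊢ --a--▸ q7, --b--▸ q8
  q4 = a.0 | 0 | b.b.a.0 ⊢ --a--▸ q7, --b--▸ q9
  q5 = a.0 | a.0 | b.a.0 ⊢ --a--▸ q8, --a--▸ q9, --b--▸ q10
  q6 = b.(a.0 | a.0) | a.0 ⊢ --a--▸ q11, --b--▸ q10
  q7 = 0 | 0 | b.b.a.0 ⊢ --b--▸ q12
  q8 = 0 | a.0 | b.a.0 ⊢ --a--▸ q12, --b--▸ q13
  q9 = a.0 | 0 | b.a.0 ⊢ --a--▸ q12, --b--▸ q14
  q10 = a.0 | a.0 | a.0 ⊢ --a--▸ q13, --a--▸ q14, --a--▸ q15
  q11 = b.(a.0 | a.0) | 0 ⊢ --b--▸ q15
  q12 = 0 | 0 | b.a.0 ⊢ --b--▸ q16
  q13 = 0 | a.0 | a.0 ⊢ --a--▸ q16, --a--▸ q17
  q14 = a.0 | 0 | a.0 ⊢ --a--▸ q16, --a--▸ q18
  q15 = a.0 | a.0 | 0 ⊢ --a--▸ q17, --a--▸ q18
  q16 = 0 | 0 | a.0 ⊢ --a--▸ q19
  q17 = 0 | a.0 | 0 ⊢ --a--▸ q19
  q18 = a.0 | 0 | 0 ⊢ --a--▸ q19
  q19 = 0 | 0 | 0 ⊢ deadlocked
Trace ⟨baaba⟩ through P, begin at {p0}:
  step 1 (b): {p1, p2}
  step 2 (a): {p3, p4, p6}
  step 3 (a): {p11, p7}
  step 4 (b): {p12, p15}
  step 5 (a): {p16, p17, p18}
  — P admits the full trace.
Trace ⟨baaba⟩ through Q, begin at {q0}:
  step 1 (b): {q1, q2}
  step 2 (a): {q3, q4}
  step 3 (a): {q7}
  step 4 (b): {q12}
  step 5 (a): no successor for Q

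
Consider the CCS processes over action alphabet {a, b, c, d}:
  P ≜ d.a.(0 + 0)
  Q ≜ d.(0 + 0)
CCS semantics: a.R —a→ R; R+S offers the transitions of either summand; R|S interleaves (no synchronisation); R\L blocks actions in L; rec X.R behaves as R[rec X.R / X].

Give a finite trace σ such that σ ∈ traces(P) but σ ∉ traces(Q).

da

Reachable graph of P (3 states):
  m0 = d.a.(0 + 0) :: —d→ m1
  m1 = a.(0 + 0) :: —a→ m2
  m2 = 0 + 0 :: ∅
Reachable graph of Q (2 states):
  n0 = d.(0 + 0) :: —d→ n1
  n1 = 0 + 0 :: ∅
Run σ = ⟨da⟩ on P: start {m0}
  step 1 (d): {m1}
  step 2 (a): {m2}
  ✓ P
Run σ = ⟨da⟩ on Q: start {n0}
  step 1 (d): {n1}
  step 2 (a): no successor for Q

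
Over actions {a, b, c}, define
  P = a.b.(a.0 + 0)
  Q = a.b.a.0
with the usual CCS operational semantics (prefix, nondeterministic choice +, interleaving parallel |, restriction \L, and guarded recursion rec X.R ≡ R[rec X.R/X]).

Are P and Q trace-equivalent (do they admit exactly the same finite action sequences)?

P's transition system — 4 states:
  p0 = a.b.(a.0 + 0) → —a→ p1
  p1 = b.(a.0 + 0) → —b→ p2
  p2 = a.0 + 0 → —a→ p3
  p3 = 0 → stopped
Q's transition system — 4 states:
  q0 = a.b.a.0 → —a→ q1
  q1 = b.a.0 → —b→ q2
  q2 = a.0 → —a→ q3
  q3 = 0 → stopped
Bisimilarity quotient blocks:
  B0 = {p0, q0}
  B1 = {p1, q1}
  B2 = {p2, q2}
  B3 = {p3, q3}
p0 ∈ B0, q0 ∈ B0 → same block
Bisimilar ⇒ trace-equivalent.

trace-equivalent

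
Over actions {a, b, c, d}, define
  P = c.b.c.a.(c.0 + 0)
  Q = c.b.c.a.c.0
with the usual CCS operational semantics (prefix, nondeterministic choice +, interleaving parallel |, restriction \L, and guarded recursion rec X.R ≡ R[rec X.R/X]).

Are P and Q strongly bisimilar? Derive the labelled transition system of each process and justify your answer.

YES

LTS(P): 6 reachable states
  m0 = c.b.c.a.(c.0 + 0) :: ··c··> m1
  m1 = b.c.a.(c.0 + 0) :: ··b··> m2
  m2 = c.a.(c.0 + 0) :: ··c··> m3
  m3 = a.(c.0 + 0) :: ··a··> m4
  m4 = c.0 + 0 :: ··c··> m5
  m5 = 0 :: ∅
LTS(Q): 6 reachable states
  n0 = c.b.c.a.c.0 :: ··c··> n1
  n1 = b.c.a.c.0 :: ··b··> n2
  n2 = c.a.c.0 :: ··c··> n3
  n3 = a.c.0 :: ··a··> n4
  n4 = c.0 :: ··c··> n5
  n5 = 0 :: ∅
Coarsest stable partition (strong bisimilarity classes):
  B0 = {m0, n0}
  B1 = {m1, n1}
  B2 = {m2, n2}
  B3 = {m3, n3}
  B4 = {m4, n4}
  B5 = {m5, n5}
m0 ∈ B0, n0 ∈ B0 → same block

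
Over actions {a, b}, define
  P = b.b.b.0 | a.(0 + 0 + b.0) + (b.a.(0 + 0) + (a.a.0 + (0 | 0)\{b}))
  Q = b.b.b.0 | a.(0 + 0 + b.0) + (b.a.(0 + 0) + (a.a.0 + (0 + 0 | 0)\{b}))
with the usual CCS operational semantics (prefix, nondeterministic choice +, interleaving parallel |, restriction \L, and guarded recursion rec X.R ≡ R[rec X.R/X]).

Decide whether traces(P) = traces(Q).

Reachable graph of P (16 states):
  s0 = b.b.b.0 | a.(0 + 0 + b.0) + (b.a.(0 + 0) + (a.a.0 + (0 | 0)\{b})) → -a-> s1, -a-> s2, -b-> s3, -b-> s4
  s1 = a.0 → -a-> s5
  s2 = b.b.b.0 | (0 + 0 + b.0) → -b-> s6, -b-> s7
  s3 = a.(0 + 0) → -a-> s8
  s4 = b.b.0 | a.(0 + 0 + b.0) → -a-> s6, -b-> s9
  s5 = 0 → deadlocked
  s6 = b.b.0 | (0 + 0 + b.0) → -b-> s10, -b-> s11
  s7 = b.b.b.0 | 0 → -b-> s11
  s8 = 0 + 0 → deadlocked
  s9 = b.0 | a.(0 + 0 + b.0) → -a-> s10, -b-> s12
  s10 = b.0 | (0 + 0 + b.0) → -b-> s13, -b-> s14
  s11 = b.b.0 | 0 → -b-> s14
  s12 = 0 | a.(0 + 0 + b.0) → -a-> s13
  s13 = 0 | (0 + 0 + b.0) → -b-> s15
  s14 = b.0 | 0 → -b-> s15
  s15 = 0 | 0 → deadlocked
Reachable graph of Q (16 states):
  t0 = b.b.b.0 | a.(0 + 0 + b.0) + (b.a.(0 + 0) + (a.a.0 + (0 + 0 | 0)\{b})) → -a-> t1, -a-> t2, -b-> t3, -b-> t4
  t1 = a.0 → -a-> t5
  t2 = b.b.b.0 | (0 + 0 + b.0) → -b-> t6, -b-> t7
  t3 = a.(0 + 0) → -a-> t8
  t4 = b.b.0 | a.(0 + 0 + b.0) → -a-> t6, -b-> t9
  t5 = 0 → deadlocked
  t6 = b.b.0 | (0 + 0 + b.0) → -b-> t10, -b-> t11
  t7 = b.b.b.0 | 0 → -b-> t11
  t8 = 0 + 0 → deadlocked
  t9 = b.0 | a.(0 + 0 + b.0) → -a-> t10, -b-> t12
  t10 = b.0 | (0 + 0 + b.0) → -b-> t13, -b-> t14
  t11 = b.b.0 | 0 → -b-> t14
  t12 = 0 | a.(0 + 0 + b.0) → -a-> t13
  t13 = 0 | (0 + 0 + b.0) → -b-> t15
  t14 = b.0 | 0 → -b-> t15
  t15 = 0 | 0 → deadlocked
Bisimilarity quotient blocks:
  B0 = {s0, t0}
  B1 = {s4, t4}
  B2 = {s6, s7, t6, t7}
  B3 = {s10, s11, t10, t11}
  B4 = {s13, s14, t13, t14}
  B5 = {s15, s5, s8, t15, t5, t8}
  B6 = {s9, t9}
  B7 = {s12, t12}
  B8 = {s2, t2}
  B9 = {s1, s3, t1, t3}
s0 ∈ B0, t0 ∈ B0 → same block
Bisimilar ⇒ trace-equivalent.

YES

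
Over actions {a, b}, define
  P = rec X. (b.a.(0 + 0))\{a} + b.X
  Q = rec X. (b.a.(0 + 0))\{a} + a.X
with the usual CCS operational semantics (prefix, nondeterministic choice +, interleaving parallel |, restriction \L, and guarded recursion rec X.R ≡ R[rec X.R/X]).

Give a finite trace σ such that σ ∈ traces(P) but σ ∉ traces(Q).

LTS(P): 2 reachable states
  p0 = rec X. (b.a.(0 + 0))\{a} + b.X | —b→ p0, —b→ p1
  p1 = (a.(0 + 0))\{a} | deadlocked
LTS(Q): 2 reachable states
  q0 = rec X. (b.a.(0 + 0))\{a} + a.X | —a→ q0, —b→ q1
  q1 = (a.(0 + 0))\{a} | deadlocked
Executing bb from P (initial set {p0}):
  step 1 (b): {p0, p1}
  step 2 (b): {p0, p1}
  ✓ P
Executing bb from Q (initial set {q0}):
  step 1 (b): {q1}
  step 2 (b): ∅  — Q cannot continue

bb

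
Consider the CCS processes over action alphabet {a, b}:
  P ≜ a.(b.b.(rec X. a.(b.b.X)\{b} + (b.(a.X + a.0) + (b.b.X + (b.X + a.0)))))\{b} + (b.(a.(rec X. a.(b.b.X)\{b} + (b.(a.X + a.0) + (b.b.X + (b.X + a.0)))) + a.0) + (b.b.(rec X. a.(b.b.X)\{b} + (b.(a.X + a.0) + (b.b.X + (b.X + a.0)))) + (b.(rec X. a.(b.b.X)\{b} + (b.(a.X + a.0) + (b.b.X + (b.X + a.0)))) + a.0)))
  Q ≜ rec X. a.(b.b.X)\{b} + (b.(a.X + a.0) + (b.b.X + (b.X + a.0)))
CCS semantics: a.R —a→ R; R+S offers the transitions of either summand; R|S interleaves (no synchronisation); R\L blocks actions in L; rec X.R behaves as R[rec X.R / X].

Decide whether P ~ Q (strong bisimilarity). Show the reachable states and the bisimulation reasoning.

LTS(P): 6 reachable states
  p0 = a.(b.b.(rec X. a.(b.b.X)\{b} + (b.(a.X + a.0) + (b.b.X + (b.X + a.0)))))\{b} + (b.(a.(rec X. a.(b.b.X)\{b} + (b.(a.X + a.0) + (b.b.X + (b.X + a.0)))) + a.0) + (b.b.(rec X. a.(b.b.X)\{b} + (b.(a.X + a.0) + (b.b.X + (b.X + a.0)))) + (b.(rec X. a.(b.b.X)\{b} + (b.(a.X + a.0) + (b.b.X + (b.X + a.0)))) + a.0))) :: -a-> p1, -a-> p2, -b-> p3, -b-> p4, -b-> p5
  p1 = (b.b.(rec X. a.(b.b.X)\{b} + (b.(a.X + a.0) + (b.b.X + (b.X + a.0)))))\{b} :: ∅
  p2 = 0 :: ∅
  p3 = a.(rec X. a.(b.b.X)\{b} + (b.(a.X + a.0) + (b.b.X + (b.X + a.0)))) + a.0 :: -a-> p2, -a-> p5
  p4 = b.(rec X. a.(b.b.X)\{b} + (b.(a.X + a.0) + (b.b.X + (b.X + a.0)))) :: -b-> p5
  p5 = rec X. a.(b.b.X)\{b} + (b.(a.X + a.0) + (b.b.X + (b.X + a.0))) :: -a-> p1, -a-> p2, -b-> p3, -b-> p4, -b-> p5
LTS(Q): 5 reachable states
  q0 = rec X. a.(b.b.X)\{b} + (b.(a.X + a.0) + (b.b.X + (b.X + a.0))) :: -a-> q1, -a-> q2, -b-> q0, -b-> q3, -b-> q4
  q1 = (b.b.(rec X. a.(b.b.X)\{b} + (b.(a.X + a.0) + (b.b.X + (b.X + a.0)))))\{b} :: ∅
  q2 = 0 :: ∅
  q3 = a.(rec X. a.(b.b.X)\{b} + (b.(a.X + a.0) + (b.b.X + (b.X + a.0)))) + a.0 :: -a-> q0, -a-> q2
  q4 = b.(rec X. a.(b.b.X)\{b} + (b.(a.X + a.0) + (b.b.X + (b.X + a.0)))) :: -b-> q0
Bisimilarity quotient blocks:
  B0 = {p0, p5, q0}
  B1 = {p1, p2, q1, q2}
  B2 = {p4, q4}
  B3 = {p3, q3}
p0 ∈ B0, q0 ∈ B0 → same block

bisimilar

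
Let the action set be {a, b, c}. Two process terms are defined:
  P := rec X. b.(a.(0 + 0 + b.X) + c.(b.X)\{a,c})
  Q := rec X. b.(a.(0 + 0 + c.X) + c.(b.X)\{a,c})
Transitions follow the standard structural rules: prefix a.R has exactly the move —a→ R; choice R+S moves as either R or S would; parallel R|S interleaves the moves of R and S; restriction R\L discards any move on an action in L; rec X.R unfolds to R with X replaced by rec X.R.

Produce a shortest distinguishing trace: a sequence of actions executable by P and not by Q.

bab

LTS(P): 6 reachable states
  p0 = rec X. b.(a.(0 + 0 + b.X) + c.(b.X)\{a,c}) → =b=> p1
  p1 = a.(0 + 0 + b.(rec X. b.(a.(0 + 0 + b.X) + c.(b.X)\{a,c}))) + c.(b.(rec X. b.(a.(0 + 0 + b.X) + c.(b.X)\{a,c})))\{a,c} → =a=> p2, =c=> p3
  p2 = 0 + 0 + b.(rec X. b.(a.(0 + 0 + b.X) + c.(b.X)\{a,c})) → =b=> p0
  p3 = (b.(rec X. b.(a.(0 + 0 + b.X) + c.(b.X)\{a,c})))\{a,c} → =b=> p4
  p4 = (rec X. b.(a.(0 + 0 + b.X) + c.(b.X)\{a,c}))\{a,c} → =b=> p5
  p5 = (a.(0 + 0 + b.(rec X. b.(a.(0 + 0 + b.X) + c.(b.X)\{a,c}))) + c.(b.(rec X. b.(a.(0 + 0 + b.X) + c.(b.X)\{a,c})))\{a,c})\{a,c} → (no moves)
LTS(Q): 6 reachable states
  q0 = rec X. b.(a.(0 + 0 + c.X) + c.(b.X)\{a,c}) → =b=> q1
  q1 = a.(0 + 0 + c.(rec X. b.(a.(0 + 0 + c.X) + c.(b.X)\{a,c}))) + c.(b.(rec X. b.(a.(0 + 0 + c.X) + c.(b.X)\{a,c})))\{a,c} → =a=> q2, =c=> q3
  q2 = 0 + 0 + c.(rec X. b.(a.(0 + 0 + c.X) + c.(b.X)\{a,c})) → =c=> q0
  q3 = (b.(rec X. b.(a.(0 + 0 + c.X) + c.(b.X)\{a,c})))\{a,c} → =b=> q4
  q4 = (rec X. b.(a.(0 + 0 + c.X) + c.(b.X)\{a,c}))\{a,c} → =b=> q5
  q5 = (a.(0 + 0 + c.(rec X. b.(a.(0 + 0 + c.X) + c.(b.X)\{a,c}))) + c.(b.(rec X. b.(a.(0 + 0 + c.X) + c.(b.X)\{a,c})))\{a,c})\{a,c} → (no moves)
Executing bab from P (initial set {p0}):
  step 1 (b): {p1}
  step 2 (a): {p2}
  step 3 (b): {p0}
  ✓ P
Executing bab from Q (initial set {q0}):
  step 1 (b): {q1}
  step 2 (a): {q2}
  step 3 (b): ∅ (Q stuck)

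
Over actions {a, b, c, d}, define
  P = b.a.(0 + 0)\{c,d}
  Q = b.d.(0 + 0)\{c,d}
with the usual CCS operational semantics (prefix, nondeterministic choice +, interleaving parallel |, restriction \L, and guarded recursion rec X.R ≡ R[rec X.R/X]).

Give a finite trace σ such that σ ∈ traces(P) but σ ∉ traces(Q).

ba

LTS(P): 3 reachable states
  u0 = b.a.(0 + 0)\{c,d} → =b=> u1
  u1 = a.(0 + 0)\{c,d} → =a=> u2
  u2 = (0 + 0)\{c,d} → stopped
LTS(Q): 3 reachable states
  v0 = b.d.(0 + 0)\{c,d} → =b=> v1
  v1 = d.(0 + 0)\{c,d} → =d=> v2
  v2 = (0 + 0)\{c,d} → stopped
Executing ba from P (initial set {u0}):
  after b @ step 1: {u1}
  after a @ step 2: {u2}
  ✓ P
Executing ba from Q (initial set {v0}):
  after b @ step 1: {v1}
  after a @ step 2: ∅ (Q stuck)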